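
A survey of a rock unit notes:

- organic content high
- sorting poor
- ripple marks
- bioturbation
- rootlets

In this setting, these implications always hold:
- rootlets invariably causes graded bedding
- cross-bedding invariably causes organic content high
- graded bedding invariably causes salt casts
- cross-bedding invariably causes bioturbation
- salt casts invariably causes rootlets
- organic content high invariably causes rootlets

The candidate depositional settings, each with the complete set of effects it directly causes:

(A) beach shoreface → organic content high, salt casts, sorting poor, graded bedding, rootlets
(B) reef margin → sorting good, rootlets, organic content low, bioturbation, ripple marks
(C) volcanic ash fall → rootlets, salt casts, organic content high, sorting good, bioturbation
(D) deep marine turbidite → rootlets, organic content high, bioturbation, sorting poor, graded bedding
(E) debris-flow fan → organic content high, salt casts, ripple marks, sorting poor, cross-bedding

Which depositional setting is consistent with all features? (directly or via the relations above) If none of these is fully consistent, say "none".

Checking each candidate against the observations:
(A) beach shoreface — organic content high match; sorting poor match; ripple marks miss; bioturbation miss; rootlets match
(B) reef margin — organic content high miss; sorting poor miss; ripple marks match; bioturbation match; rootlets match
(C) volcanic ash fall — organic content high match; sorting poor miss; ripple marks miss; bioturbation match; rootlets match
(D) deep marine turbidite — does not account for ripple marks
(E) debris-flow fan — organic content high match; sorting poor match; ripple marks match; bioturbation match (by cross-bedding → bioturbation); rootlets match (by salt casts → rootlets)
Only (E) is consistent with every observation.

E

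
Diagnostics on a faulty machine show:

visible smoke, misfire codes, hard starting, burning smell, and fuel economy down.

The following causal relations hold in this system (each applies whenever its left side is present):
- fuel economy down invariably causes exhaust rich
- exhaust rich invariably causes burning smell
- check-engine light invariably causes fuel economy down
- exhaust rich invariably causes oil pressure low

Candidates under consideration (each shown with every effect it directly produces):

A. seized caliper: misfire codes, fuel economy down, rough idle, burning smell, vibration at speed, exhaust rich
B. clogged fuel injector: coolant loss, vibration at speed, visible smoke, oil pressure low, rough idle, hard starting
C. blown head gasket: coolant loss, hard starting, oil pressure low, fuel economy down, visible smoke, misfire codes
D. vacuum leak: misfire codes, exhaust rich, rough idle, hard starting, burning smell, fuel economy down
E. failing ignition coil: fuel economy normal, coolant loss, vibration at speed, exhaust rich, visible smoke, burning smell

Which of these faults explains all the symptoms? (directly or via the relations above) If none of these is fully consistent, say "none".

C

Testing each hypothesis:
(A) seized caliper — visible smoke -; misfire codes +; hard starting -; burning smell +; fuel economy down +
(B) clogged fuel injector — does not account for misfire codes, burning smell, fuel economy down
(C) blown head gasket — visible smoke +; misfire codes +; hard starting +; burning smell + (by fuel economy down → exhaust rich → burning smell); fuel economy down +
(D) vacuum leak — does not account for visible smoke
(E) failing ignition coil — visible smoke +; misfire codes -; hard starting -; burning smell +; fuel economy down -
(C) alone accounts for all the evidence.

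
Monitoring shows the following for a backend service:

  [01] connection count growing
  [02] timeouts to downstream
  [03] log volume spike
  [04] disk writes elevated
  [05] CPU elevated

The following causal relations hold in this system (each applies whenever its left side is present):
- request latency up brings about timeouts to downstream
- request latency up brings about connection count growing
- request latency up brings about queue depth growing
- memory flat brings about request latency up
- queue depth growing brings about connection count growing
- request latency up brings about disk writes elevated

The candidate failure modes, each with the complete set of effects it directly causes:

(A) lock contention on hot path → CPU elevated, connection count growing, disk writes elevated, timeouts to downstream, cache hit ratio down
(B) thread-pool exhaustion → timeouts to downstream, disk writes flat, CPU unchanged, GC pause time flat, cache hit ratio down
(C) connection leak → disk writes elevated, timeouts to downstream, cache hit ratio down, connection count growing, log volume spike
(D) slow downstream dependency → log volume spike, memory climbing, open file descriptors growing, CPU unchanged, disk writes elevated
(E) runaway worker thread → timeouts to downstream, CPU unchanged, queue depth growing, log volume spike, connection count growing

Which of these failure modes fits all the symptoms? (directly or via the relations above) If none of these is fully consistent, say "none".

none

Per-candidate check:
(A) lock contention on hot path — connection count growing ✓; timeouts to downstream ✓; log volume spike ✗; disk writes elevated ✓; CPU elevated ✓
(B) thread-pool exhaustion — fails on connection count growing, log volume spike, disk writes elevated, CPU elevated (predicts disk writes flat, not disk writes elevated; predicts CPU unchanged, not CPU elevated)
(C) connection leak — connection count growing ✓; timeouts to downstream ✓; log volume spike ✓; disk writes elevated ✓; CPU elevated ✗
(D) slow downstream dependency — connection count growing ✗; timeouts to downstream ✗; log volume spike ✓; disk writes elevated ✓; CPU elevated ✗
(E) runaway worker thread — fails on disk writes elevated, CPU elevated (predicts CPU unchanged, not CPU elevated)
Every candidate fails on at least one observation.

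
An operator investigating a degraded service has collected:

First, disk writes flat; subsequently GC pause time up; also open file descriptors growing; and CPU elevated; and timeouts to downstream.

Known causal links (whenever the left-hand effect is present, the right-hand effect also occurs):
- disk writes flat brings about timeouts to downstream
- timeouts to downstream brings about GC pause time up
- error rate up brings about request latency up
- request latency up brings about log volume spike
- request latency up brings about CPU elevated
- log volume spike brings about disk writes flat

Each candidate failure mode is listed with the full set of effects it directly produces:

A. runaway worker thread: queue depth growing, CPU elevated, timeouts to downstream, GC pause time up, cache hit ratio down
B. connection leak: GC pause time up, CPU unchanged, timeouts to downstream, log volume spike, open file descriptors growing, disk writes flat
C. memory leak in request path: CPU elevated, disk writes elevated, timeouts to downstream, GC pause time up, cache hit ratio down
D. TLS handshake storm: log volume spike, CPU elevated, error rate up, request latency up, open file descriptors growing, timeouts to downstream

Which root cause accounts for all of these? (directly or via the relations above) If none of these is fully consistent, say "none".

D

Testing each hypothesis:
(A) runaway worker thread — disk writes flat ✗; GC pause time up ✓; open file descriptors growing ✗; CPU elevated ✓; timeouts to downstream ✓
(B) connection leak — fails on CPU elevated (predicts CPU unchanged, not CPU elevated)
(C) memory leak in request path — disk writes flat ✗; GC pause time up ✓; open file descriptors growing ✗; CPU elevated ✓; timeouts to downstream ✓
(D) TLS handshake storm — accounts for every observation (disk writes flat by log volume spike → disk writes flat)
(D) alone accounts for all the evidence.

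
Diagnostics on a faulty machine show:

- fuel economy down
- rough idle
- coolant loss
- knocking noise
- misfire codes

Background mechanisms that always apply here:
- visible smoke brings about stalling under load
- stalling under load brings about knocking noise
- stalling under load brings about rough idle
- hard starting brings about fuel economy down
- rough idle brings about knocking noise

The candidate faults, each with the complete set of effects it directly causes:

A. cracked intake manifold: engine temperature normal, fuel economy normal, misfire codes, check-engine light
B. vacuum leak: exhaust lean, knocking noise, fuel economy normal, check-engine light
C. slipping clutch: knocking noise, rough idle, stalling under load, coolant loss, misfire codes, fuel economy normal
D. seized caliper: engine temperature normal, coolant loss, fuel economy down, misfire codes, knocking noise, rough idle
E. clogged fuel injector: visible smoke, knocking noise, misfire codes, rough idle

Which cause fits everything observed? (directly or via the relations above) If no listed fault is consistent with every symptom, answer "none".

D

For each candidate, compare predicted effects to what was observed:
(A) cracked intake manifold — fuel economy down NO; rough idle NO; coolant loss NO; knocking noise NO; misfire codes yes
(B) vacuum leak — fuel economy down NO; rough idle NO; coolant loss NO; knocking noise yes; misfire codes NO
(C) slipping clutch — fuel economy down NO; rough idle yes; coolant loss yes; knocking noise yes; misfire codes yes
(D) seized caliper — fuel economy down yes; rough idle yes; coolant loss yes; knocking noise yes; misfire codes yes
(E) clogged fuel injector — fuel economy down NO; rough idle yes; coolant loss NO; knocking noise yes; misfire codes yes
(D) alone accounts for all the evidence.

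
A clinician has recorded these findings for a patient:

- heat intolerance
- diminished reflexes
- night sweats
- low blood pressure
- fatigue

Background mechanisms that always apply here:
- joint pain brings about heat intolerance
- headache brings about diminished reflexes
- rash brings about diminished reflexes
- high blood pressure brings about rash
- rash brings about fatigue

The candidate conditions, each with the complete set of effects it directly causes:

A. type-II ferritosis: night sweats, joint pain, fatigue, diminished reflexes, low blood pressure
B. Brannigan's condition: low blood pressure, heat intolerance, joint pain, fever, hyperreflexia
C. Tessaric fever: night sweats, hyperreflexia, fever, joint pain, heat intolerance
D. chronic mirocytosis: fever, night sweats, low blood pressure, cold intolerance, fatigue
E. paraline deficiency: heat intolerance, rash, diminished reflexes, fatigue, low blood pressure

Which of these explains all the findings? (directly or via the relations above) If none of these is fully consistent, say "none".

Checking each candidate against the observations:
(A) type-II ferritosis — accounts for every observation (heat intolerance through joint pain → heat intolerance)
(B) Brannigan's condition — fails on diminished reflexes, night sweats, fatigue (predicts hyperreflexia, not diminished reflexes)
(C) Tessaric fever — heat intolerance yes; diminished reflexes NO; night sweats yes; low blood pressure NO; fatigue NO
(D) chronic mirocytosis — fails on heat intolerance, diminished reflexes (predicts cold intolerance, not heat intolerance)
(E) paraline deficiency — heat intolerance yes; diminished reflexes yes; night sweats NO; low blood pressure yes; fatigue yes
Only (A) is consistent with every observation.

A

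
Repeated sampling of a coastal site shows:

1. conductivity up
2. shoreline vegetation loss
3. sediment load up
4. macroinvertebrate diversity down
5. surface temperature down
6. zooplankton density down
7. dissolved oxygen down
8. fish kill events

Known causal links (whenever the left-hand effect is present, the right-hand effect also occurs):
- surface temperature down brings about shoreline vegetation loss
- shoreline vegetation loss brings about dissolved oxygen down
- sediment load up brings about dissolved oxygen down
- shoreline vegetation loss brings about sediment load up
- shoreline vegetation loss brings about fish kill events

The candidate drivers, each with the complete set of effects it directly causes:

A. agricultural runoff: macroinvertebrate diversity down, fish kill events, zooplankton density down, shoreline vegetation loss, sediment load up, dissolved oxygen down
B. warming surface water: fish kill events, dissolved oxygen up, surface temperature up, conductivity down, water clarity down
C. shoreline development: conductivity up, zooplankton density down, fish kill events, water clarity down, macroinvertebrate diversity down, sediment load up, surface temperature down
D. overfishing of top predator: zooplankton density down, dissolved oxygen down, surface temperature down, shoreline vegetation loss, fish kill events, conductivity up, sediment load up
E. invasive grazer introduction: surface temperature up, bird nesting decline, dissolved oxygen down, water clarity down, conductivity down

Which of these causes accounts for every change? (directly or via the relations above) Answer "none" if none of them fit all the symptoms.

C

Checking each candidate against the observations:
(A) agricultural runoff — conductivity up ✗; shoreline vegetation loss ✓; sediment load up ✓; macroinvertebrate diversity down ✓; surface temperature down ✗; zooplankton density down ✓; dissolved oxygen down ✓; fish kill events ✓
(B) warming surface water — conductivity up ✗; shoreline vegetation loss ✗; sediment load up ✗; macroinvertebrate diversity down ✗; surface temperature down ✗; zooplankton density down ✗; dissolved oxygen down ✗; fish kill events ✓
(C) shoreline development — accounts for every observation (shoreline vegetation loss through surface temperature down → shoreline vegetation loss)
(D) overfishing of top predator — conductivity up ✓; shoreline vegetation loss ✓; sediment load up ✓; macroinvertebrate diversity down ✗; surface temperature down ✓; zooplankton density down ✓; dissolved oxygen down ✓; fish kill events ✓
(E) invasive grazer introduction — fails on conductivity up, shoreline vegetation loss, sediment load up, macroinvertebrate diversity down, surface temperature down, zooplankton density down, fish kill events (predicts conductivity down, not conductivity up; predicts surface temperature up, not surface temperature down)
(C) is the only candidate with no mismatches.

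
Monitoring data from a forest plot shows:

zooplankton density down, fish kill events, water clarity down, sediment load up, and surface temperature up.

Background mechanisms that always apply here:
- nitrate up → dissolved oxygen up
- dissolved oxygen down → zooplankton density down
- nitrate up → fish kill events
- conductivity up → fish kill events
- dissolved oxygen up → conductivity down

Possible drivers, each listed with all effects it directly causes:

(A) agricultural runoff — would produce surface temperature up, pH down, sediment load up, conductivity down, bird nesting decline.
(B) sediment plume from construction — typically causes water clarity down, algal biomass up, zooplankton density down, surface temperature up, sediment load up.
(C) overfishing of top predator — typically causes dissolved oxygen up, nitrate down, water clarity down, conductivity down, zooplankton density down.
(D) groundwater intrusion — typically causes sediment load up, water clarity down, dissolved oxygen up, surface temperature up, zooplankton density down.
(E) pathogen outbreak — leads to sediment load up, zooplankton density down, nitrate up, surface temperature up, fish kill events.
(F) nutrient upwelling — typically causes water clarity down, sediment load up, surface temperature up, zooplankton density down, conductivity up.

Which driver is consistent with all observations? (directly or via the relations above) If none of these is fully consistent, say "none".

F

Testing each hypothesis:
(A) agricultural runoff — does not account for zooplankton density down, fish kill events, water clarity down
(B) sediment plume from construction — zooplankton density down match; fish kill events miss; water clarity down match; sediment load up match; surface temperature up match
(C) overfishing of top predator — zooplankton density down match; fish kill events miss; water clarity down match; sediment load up miss; surface temperature up miss
(D) groundwater intrusion — does not account for fish kill events
(E) pathogen outbreak — does not account for water clarity down
(F) nutrient upwelling — zooplankton density down match; fish kill events match (via conductivity up → fish kill events); water clarity down match; sediment load up match; surface temperature up match
(F) alone accounts for all the evidence.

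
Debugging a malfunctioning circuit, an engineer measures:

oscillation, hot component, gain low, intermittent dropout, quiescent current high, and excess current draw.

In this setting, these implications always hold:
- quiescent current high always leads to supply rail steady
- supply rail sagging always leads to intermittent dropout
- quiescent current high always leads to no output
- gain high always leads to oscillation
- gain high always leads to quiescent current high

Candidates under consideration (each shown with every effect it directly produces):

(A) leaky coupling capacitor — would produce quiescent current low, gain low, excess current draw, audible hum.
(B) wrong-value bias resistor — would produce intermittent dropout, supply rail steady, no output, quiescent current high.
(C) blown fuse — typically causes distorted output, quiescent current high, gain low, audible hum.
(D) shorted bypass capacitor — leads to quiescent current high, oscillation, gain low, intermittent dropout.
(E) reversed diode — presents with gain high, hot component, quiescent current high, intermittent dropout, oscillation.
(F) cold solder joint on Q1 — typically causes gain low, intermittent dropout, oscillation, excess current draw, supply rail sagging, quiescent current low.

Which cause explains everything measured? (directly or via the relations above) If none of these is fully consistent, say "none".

none

Per-candidate check:
(A) leaky coupling capacitor — fails on oscillation, hot component, intermittent dropout, quiescent current high (predicts quiescent current low, not quiescent current high)
(B) wrong-value bias resistor — oscillation ✗; hot component ✗; gain low ✗; intermittent dropout ✓; quiescent current high ✓; excess current draw ✗
(C) blown fuse — oscillation ✗; hot component ✗; gain low ✓; intermittent dropout ✗; quiescent current high ✓; excess current draw ✗
(D) shorted bypass capacitor — does not account for hot component, excess current draw
(E) reversed diode — oscillation ✓; hot component ✓; gain low ✗; intermittent dropout ✓; quiescent current high ✓; excess current draw ✗
(F) cold solder joint on Q1 — fails on hot component, quiescent current high (predicts quiescent current low, not quiescent current high)
Every candidate fails on at least one observation.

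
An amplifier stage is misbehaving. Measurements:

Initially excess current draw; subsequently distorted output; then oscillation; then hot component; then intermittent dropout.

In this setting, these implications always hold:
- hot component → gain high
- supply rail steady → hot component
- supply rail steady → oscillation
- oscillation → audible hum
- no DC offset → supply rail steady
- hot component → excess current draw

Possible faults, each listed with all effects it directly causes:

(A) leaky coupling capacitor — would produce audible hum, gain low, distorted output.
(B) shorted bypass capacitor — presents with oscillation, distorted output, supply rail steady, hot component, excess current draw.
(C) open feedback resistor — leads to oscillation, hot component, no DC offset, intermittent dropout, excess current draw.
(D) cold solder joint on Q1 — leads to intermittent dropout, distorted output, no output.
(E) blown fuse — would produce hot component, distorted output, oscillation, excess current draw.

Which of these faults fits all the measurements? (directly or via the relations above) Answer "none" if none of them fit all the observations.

none

For each candidate, compare predicted effects to what was observed:
(A) leaky coupling capacitor — does not account for excess current draw, oscillation, hot component, intermittent dropout
(B) shorted bypass capacitor — excess current draw match; distorted output match; oscillation match; hot component match; intermittent dropout miss
(C) open feedback resistor — excess current draw match; distorted output miss; oscillation match; hot component match; intermittent dropout match
(D) cold solder joint on Q1 — excess current draw miss; distorted output match; oscillation miss; hot component miss; intermittent dropout match
(E) blown fuse — excess current draw match; distorted output match; oscillation match; hot component match; intermittent dropout miss
No candidate is consistent with all observations.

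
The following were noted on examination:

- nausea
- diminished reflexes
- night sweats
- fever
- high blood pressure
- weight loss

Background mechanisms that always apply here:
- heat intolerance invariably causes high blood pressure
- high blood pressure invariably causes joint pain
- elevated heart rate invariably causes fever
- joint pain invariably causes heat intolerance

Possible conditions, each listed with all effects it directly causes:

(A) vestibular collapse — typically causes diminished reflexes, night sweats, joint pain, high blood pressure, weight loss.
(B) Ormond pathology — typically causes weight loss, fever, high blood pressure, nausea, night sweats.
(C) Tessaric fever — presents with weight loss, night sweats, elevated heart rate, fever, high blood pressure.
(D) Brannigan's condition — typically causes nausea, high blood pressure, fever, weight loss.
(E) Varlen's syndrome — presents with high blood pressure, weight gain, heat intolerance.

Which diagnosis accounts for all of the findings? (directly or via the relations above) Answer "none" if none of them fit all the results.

none

Checking each candidate against the observations:
(A) vestibular collapse — nausea -; diminished reflexes +; night sweats +; fever -; high blood pressure +; weight loss +
(B) Ormond pathology — nausea +; diminished reflexes -; night sweats +; fever +; high blood pressure +; weight loss +
(C) Tessaric fever — does not account for nausea, diminished reflexes
(D) Brannigan's condition — does not account for diminished reflexes, night sweats
(E) Varlen's syndrome — fails on nausea, diminished reflexes, night sweats, fever, weight loss (predicts weight gain, not weight loss)
None of the listed candidates fits everything.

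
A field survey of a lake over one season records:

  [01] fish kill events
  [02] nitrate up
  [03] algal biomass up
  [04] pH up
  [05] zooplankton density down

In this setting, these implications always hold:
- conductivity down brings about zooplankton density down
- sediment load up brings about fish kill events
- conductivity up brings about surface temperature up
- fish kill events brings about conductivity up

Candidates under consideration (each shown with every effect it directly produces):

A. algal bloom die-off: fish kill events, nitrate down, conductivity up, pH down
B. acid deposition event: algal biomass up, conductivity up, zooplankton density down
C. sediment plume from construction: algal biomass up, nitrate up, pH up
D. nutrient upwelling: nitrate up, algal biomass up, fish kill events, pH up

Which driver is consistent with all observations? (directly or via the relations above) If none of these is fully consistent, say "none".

For each candidate, compare predicted effects to what was observed:
(A) algal bloom die-off — fish kill events match; nitrate up miss; algal biomass up miss; pH up miss; zooplankton density down miss
(B) acid deposition event — fish kill events miss; nitrate up miss; algal biomass up match; pH up miss; zooplankton density down match
(C) sediment plume from construction — fish kill events miss; nitrate up match; algal biomass up match; pH up match; zooplankton density down miss
(D) nutrient upwelling — fish kill events match; nitrate up match; algal biomass up match; pH up match; zooplankton density down miss
No candidate is consistent with all observations.

none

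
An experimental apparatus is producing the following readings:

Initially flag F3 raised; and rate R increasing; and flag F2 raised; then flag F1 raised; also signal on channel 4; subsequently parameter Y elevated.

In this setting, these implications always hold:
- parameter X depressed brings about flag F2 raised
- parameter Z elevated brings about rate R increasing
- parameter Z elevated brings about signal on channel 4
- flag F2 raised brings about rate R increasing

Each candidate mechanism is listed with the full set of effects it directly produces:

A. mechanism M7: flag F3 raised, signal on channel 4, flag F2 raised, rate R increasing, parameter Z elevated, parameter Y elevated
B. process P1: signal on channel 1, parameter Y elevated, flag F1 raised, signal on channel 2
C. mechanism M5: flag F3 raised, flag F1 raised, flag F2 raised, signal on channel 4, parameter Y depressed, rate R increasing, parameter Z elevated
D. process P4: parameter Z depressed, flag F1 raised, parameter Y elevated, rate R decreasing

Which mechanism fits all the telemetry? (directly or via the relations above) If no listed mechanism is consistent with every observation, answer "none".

none

Checking each candidate against the observations:
(A) mechanism M7 — flag F3 raised +; rate R increasing +; flag F2 raised +; flag F1 raised -; signal on channel 4 +; parameter Y elevated +
(B) process P1 — does not account for flag F3 raised, rate R increasing, flag F2 raised, signal on channel 4
(C) mechanism M5 — flag F3 raised +; rate R increasing +; flag F2 raised +; flag F1 raised +; signal on channel 4 +; parameter Y elevated -
(D) process P4 — flag F3 raised -; rate R increasing -; flag F2 raised -; flag F1 raised +; signal on channel 4 -; parameter Y elevated +
None of the listed candidates fits everything.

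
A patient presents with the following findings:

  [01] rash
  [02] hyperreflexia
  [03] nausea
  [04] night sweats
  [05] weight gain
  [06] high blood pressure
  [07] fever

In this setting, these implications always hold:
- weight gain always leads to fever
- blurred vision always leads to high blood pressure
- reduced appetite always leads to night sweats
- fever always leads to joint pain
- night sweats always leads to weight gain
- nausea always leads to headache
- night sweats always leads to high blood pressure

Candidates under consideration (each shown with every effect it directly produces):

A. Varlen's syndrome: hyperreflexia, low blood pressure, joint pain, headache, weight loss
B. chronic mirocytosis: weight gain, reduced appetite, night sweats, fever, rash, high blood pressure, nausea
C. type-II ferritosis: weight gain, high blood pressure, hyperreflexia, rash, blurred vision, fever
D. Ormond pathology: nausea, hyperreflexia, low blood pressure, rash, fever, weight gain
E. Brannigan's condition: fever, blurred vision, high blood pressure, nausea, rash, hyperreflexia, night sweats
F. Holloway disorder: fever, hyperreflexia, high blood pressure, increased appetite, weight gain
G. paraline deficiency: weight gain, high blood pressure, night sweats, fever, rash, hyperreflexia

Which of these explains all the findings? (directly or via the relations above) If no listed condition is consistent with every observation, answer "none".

Per-candidate check:
(A) Varlen's syndrome — fails on rash, nausea, night sweats, weight gain, high blood pressure, fever (predicts weight loss, not weight gain; predicts low blood pressure, not high blood pressure)
(B) chronic mirocytosis — rash yes; hyperreflexia NO; nausea yes; night sweats yes; weight gain yes; high blood pressure yes; fever yes
(C) type-II ferritosis — rash yes; hyperreflexia yes; nausea NO; night sweats NO; weight gain yes; high blood pressure yes; fever yes
(D) Ormond pathology — rash yes; hyperreflexia yes; nausea yes; night sweats NO; weight gain yes; high blood pressure NO; fever yes
(E) Brannigan's condition — accounts for every observation (weight gain through night sweats → weight gain)
(F) Holloway disorder — does not account for rash, nausea, night sweats
(G) paraline deficiency — does not account for nausea
Only (E) is consistent with every observation.

E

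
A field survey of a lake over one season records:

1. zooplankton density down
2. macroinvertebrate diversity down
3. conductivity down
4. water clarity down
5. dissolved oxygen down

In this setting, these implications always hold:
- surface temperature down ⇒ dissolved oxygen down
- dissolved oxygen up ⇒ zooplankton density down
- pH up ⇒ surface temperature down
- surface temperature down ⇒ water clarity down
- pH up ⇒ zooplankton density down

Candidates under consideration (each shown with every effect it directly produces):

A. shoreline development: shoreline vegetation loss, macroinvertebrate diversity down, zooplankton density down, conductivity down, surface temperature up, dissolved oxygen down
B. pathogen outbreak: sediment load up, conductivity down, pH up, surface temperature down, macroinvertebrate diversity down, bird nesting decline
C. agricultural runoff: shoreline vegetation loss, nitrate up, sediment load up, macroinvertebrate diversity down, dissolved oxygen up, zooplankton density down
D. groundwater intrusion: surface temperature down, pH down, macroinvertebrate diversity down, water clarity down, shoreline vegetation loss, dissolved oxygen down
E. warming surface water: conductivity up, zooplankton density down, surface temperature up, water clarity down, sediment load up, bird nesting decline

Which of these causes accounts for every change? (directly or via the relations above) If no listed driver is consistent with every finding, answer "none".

Checking each candidate against the observations:
(A) shoreline development — does not account for water clarity down
(B) pathogen outbreak — accounts for every observation (zooplankton density down by pH up → zooplankton density down)
(C) agricultural runoff — zooplankton density down ✓; macroinvertebrate diversity down ✓; conductivity down ✗; water clarity down ✗; dissolved oxygen down ✗
(D) groundwater intrusion — zooplankton density down ✗; macroinvertebrate diversity down ✓; conductivity down ✗; water clarity down ✓; dissolved oxygen down ✓
(E) warming surface water — zooplankton density down ✓; macroinvertebrate diversity down ✗; conductivity down ✗; water clarity down ✓; dissolved oxygen down ✗
Only (B) is consistent with every observation.

B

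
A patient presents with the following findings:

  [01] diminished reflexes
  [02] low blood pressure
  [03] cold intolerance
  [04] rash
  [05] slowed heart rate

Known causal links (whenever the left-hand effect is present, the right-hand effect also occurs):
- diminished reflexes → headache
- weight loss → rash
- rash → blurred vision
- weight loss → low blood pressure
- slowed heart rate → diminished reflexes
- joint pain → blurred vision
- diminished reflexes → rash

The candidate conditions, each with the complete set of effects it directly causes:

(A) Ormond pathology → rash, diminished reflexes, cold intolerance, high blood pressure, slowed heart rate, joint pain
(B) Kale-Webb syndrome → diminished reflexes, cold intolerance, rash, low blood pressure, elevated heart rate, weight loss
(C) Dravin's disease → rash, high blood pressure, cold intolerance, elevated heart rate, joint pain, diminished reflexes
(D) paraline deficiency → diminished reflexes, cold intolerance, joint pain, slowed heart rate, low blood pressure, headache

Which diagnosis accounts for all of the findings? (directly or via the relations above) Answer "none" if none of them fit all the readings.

D

Testing each hypothesis:
(A) Ormond pathology — fails on low blood pressure (predicts high blood pressure, not low blood pressure)
(B) Kale-Webb syndrome — fails on slowed heart rate (predicts elevated heart rate, not slowed heart rate)
(C) Dravin's disease — diminished reflexes match; low blood pressure miss; cold intolerance match; rash match; slowed heart rate miss
(D) paraline deficiency — diminished reflexes match; low blood pressure match; cold intolerance match; rash match (by diminished reflexes → rash); slowed heart rate match
(D) is the only candidate with no mismatches.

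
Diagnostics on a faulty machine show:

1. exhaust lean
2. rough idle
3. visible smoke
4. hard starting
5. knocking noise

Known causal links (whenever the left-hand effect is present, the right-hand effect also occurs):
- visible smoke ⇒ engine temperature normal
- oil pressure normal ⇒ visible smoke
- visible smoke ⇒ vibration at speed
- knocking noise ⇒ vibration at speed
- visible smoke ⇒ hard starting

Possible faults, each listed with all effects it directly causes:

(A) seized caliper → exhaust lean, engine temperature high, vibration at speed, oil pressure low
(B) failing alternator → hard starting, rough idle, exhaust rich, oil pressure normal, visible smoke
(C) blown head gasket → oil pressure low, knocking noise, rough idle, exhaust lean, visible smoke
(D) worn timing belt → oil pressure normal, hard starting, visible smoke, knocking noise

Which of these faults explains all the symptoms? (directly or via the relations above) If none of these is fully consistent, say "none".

C

Per-candidate check:
(A) seized caliper — exhaust lean match; rough idle miss; visible smoke miss; hard starting miss; knocking noise miss
(B) failing alternator — fails on exhaust lean, knocking noise (predicts exhaust rich, not exhaust lean)
(C) blown head gasket — exhaust lean match; rough idle match; visible smoke match; hard starting match (through visible smoke → hard starting); knocking noise match
(D) worn timing belt — exhaust lean miss; rough idle miss; visible smoke match; hard starting match; knocking noise match
(C) is the only candidate with no mismatches.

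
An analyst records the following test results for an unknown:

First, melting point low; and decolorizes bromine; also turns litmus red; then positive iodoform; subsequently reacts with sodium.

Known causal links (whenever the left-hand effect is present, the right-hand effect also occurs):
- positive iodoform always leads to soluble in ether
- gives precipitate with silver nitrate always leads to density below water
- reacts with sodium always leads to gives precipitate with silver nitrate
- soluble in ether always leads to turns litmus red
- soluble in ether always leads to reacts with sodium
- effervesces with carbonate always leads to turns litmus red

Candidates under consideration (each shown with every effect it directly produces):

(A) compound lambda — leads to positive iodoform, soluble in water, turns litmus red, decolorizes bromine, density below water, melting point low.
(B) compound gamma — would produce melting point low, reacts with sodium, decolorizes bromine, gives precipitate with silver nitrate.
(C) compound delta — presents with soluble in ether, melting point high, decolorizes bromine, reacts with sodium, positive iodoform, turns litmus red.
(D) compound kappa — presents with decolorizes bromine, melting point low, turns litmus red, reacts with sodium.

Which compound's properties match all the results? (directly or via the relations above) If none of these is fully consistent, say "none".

A

Per-candidate check:
(A) compound lambda — accounts for every observation (reacts with sodium by positive iodoform → soluble in ether → reacts with sodium)
(B) compound gamma — melting point low +; decolorizes bromine +; turns litmus red -; positive iodoform -; reacts with sodium +
(C) compound delta — fails on melting point low (predicts melting point high, not melting point low)
(D) compound kappa — melting point low +; decolorizes bromine +; turns litmus red +; positive iodoform -; reacts with sodium +
Only (A) is consistent with every observation.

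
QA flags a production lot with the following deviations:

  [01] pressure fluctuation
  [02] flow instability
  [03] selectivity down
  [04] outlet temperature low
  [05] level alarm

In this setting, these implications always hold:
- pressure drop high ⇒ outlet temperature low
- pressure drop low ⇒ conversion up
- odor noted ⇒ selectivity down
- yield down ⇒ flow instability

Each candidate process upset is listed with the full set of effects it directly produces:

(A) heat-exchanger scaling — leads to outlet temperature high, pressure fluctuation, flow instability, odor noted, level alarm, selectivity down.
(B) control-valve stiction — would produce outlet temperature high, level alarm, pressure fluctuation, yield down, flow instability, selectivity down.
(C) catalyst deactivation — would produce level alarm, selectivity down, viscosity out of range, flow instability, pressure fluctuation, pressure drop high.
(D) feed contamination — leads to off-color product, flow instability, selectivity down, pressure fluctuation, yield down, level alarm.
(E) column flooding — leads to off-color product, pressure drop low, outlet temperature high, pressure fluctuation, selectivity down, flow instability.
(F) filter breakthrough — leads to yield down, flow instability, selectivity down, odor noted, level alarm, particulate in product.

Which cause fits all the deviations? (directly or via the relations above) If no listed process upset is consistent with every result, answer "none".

Testing each hypothesis:
(A) heat-exchanger scaling — pressure fluctuation match; flow instability match; selectivity down match; outlet temperature low miss; level alarm match
(B) control-valve stiction — fails on outlet temperature low (predicts outlet temperature high, not outlet temperature low)
(C) catalyst deactivation — accounts for every observation (outlet temperature low through pressure drop high → outlet temperature low)
(D) feed contamination — does not account for outlet temperature low
(E) column flooding — pressure fluctuation match; flow instability match; selectivity down match; outlet temperature low miss; level alarm miss
(F) filter breakthrough — does not account for pressure fluctuation, outlet temperature low
(C) is the only candidate with no mismatches.

C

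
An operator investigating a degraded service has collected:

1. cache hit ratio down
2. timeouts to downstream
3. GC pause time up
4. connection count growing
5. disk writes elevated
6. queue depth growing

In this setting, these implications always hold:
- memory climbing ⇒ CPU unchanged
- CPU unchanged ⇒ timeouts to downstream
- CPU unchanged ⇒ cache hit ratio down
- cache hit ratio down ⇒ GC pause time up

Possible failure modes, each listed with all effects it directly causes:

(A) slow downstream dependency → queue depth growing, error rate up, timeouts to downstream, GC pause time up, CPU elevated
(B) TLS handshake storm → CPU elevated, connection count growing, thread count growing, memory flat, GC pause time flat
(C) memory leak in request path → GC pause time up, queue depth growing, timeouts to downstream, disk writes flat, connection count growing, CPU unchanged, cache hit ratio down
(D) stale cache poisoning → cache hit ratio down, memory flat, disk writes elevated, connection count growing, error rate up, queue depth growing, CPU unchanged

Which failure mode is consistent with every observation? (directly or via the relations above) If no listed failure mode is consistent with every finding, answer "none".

Checking each candidate against the observations:
(A) slow downstream dependency — does not account for cache hit ratio down, connection count growing, disk writes elevated
(B) TLS handshake storm — fails on cache hit ratio down, timeouts to downstream, GC pause time up, disk writes elevated, queue depth growing (predicts GC pause time flat, not GC pause time up)
(C) memory leak in request path — cache hit ratio down yes; timeouts to downstream yes; GC pause time up yes; connection count growing yes; disk writes elevated NO; queue depth growing yes
(D) stale cache poisoning — accounts for every observation (timeouts to downstream through CPU unchanged → timeouts to downstream)
(D) alone accounts for all the evidence.

D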